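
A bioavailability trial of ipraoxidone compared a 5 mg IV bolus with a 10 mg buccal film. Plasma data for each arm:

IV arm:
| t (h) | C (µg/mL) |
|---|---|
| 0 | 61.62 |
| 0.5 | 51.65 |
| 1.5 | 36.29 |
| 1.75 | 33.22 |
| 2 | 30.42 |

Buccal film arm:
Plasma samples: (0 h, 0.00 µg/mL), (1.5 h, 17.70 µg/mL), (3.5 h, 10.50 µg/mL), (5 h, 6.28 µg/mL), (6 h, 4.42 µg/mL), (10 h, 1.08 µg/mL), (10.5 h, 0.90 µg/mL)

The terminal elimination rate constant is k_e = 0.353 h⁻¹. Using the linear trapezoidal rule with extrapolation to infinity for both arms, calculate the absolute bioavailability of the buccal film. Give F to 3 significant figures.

Trapezoidal AUC_0→2 (IV):
  [0→0.5]: (61.62+51.65)/2 × 0.5 = 28.3175
  [0.5→1.5]: (51.65+36.29)/2 × 1 = 43.97
  [1.5→1.75]: (36.29+33.22)/2 × 0.25 = 8.68875
  [1.75→2]: (33.22+30.42)/2 × 0.25 = 7.955
  Sum = 88.93125 µg/mL·h
IV tail: 30.42/0.353 = 86.176; AUC_iv,0→∞ = 88.93125 + 86.176 = 175.10725 µg/mL·h
Trapezoidal AUC_0→10.5 (buccal film):
  [0→1.5]: (0.00+17.70)/2 × 1.5 = 13.275
  [1.5→3.5]: (17.70+10.50)/2 × 2 = 28.2
  [3.5→5]: (10.50+6.28)/2 × 1.5 = 12.585
  [5→6]: (6.28+4.42)/2 × 1 = 5.35
  [6→10]: (4.42+1.08)/2 × 4 = 11.0
  [10→10.5]: (1.08+0.90)/2 × 0.5 = 0.495
  Sum = 70.905 µg/mL·h
buccal film tail: 0.90/0.353 = 2.550; AUC_ev,0→∞ = 70.905 + 2.550 = 73.455 µg/mL·h
F = (AUC_ev/D_ev)/(AUC_iv/D_iv) = (73.455/10)/(175.10725/5) = 7.3455/35.02145 = 0.2097

F = 0.210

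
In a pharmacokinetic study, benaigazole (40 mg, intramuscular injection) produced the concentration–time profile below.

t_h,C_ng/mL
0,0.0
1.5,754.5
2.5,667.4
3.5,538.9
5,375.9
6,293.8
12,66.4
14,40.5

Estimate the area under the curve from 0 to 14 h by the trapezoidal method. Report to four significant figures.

Trapezoidal AUC_0→14:
  [0→1.5]: (0.0+754.5)/2 × 1.5 = 565.875
  [1.5→2.5]: (754.5+667.4)/2 × 1 = 710.95
  [2.5→3.5]: (667.4+538.9)/2 × 1 = 603.15
  [3.5→5]: (538.9+375.9)/2 × 1.5 = 686.1
  [5→6]: (375.9+293.8)/2 × 1 = 334.85
  [6→12]: (293.8+66.4)/2 × 6 = 1080.6
  [12→14]: (66.4+40.5)/2 × 2 = 106.9
  Sum = 4088.425 ng/mL·h

AUC = 4088 ng/mL·h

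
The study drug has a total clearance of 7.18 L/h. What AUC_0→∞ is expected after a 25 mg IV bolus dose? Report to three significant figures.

AUC = 3.48 mg/L·h

AUC_0→∞ = Dose_iv / CL
        = 25 / 7.18 = 3.48189 mg/L·h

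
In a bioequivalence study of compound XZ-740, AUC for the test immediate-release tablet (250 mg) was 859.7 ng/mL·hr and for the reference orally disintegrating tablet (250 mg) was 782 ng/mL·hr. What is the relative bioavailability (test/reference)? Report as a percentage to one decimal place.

F_rel = 109.9%

F_rel = (AUC_test/D_test) / (AUC_ref/D_ref)
      = (859.7/250) / (782/250)
      = 3.4388 / 3.128 = 1.0994 = 109.94%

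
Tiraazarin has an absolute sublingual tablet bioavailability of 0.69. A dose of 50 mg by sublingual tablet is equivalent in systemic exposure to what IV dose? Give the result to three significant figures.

D_iv = 34.5 mg

Systemic exposure from an extravascular dose = F × D_ev, so the equivalent IV dose is F × D_ev.
D_iv = F × D_ev = 0.69 × 50 = 34.5 mg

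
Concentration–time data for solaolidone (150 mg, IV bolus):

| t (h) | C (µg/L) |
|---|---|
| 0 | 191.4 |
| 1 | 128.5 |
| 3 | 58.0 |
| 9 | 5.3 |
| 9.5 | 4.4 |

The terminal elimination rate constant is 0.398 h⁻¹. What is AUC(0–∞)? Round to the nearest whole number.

Trapezoidal AUC_0→9.5:
  [0→1]: (191.4+128.5)/2 × 1 = 159.95
  [1→3]: (128.5+58.0)/2 × 2 = 186.5
  [3→9]: (58.0+5.3)/2 × 6 = 189.9
  [9→9.5]: (5.3+4.4)/2 × 0.5 = 2.425
  Sum = 538.775 µg/L·h
Extrapolated tail: C_last / k_e = 4.4 / 0.398 = 11.055
AUC_0→∞ = 538.775 + 11.055 = 549.83 µg/L·h

AUC = 550 µg/L·h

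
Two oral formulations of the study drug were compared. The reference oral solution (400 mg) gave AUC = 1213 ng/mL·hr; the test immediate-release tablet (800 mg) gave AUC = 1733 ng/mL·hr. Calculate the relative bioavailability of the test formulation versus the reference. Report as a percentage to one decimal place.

F_rel = 71.4%

F_rel = (AUC_test/D_test) / (AUC_ref/D_ref)
      = (1733/800) / (1213/400)
      = 2.16625 / 3.0325 = 0.7143 = 71.43%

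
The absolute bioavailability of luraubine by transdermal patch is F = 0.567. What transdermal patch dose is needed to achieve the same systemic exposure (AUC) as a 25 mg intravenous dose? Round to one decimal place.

D_transdermal = 44.1 mg

For equal systemic exposure: F × D_ev = D_iv
D_ev = D_iv / F = 25 / 0.567 = 44.0917 mg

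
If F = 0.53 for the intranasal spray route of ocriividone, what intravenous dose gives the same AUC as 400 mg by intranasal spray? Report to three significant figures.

Systemic exposure from an extravascular dose = F × D_ev, so the equivalent IV dose is F × D_ev.
D_iv = F × D_ev = 0.53 × 400 = 212 mg

D_iv = 212 mg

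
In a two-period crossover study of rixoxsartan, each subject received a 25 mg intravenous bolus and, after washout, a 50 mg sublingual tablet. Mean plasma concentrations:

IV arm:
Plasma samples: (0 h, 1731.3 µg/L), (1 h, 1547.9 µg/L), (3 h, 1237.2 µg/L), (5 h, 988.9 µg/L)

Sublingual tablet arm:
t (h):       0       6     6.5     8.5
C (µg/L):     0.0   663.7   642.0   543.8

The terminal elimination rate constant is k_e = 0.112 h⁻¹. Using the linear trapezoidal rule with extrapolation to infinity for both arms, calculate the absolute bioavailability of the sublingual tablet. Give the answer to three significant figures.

Trapezoidal AUC_0→5 (IV):
  [0→1]: (1731.3+1547.9)/2 × 1 = 1639.6
  [1→3]: (1547.9+1237.2)/2 × 2 = 2785.1
  [3→5]: (1237.2+988.9)/2 × 2 = 2226.1
  Sum = 6650.8 µg/L·h
IV tail: 988.9/0.112 = 8829.464; AUC_iv,0→∞ = 6650.8 + 8829.464 = 15480.264 µg/L·h
Trapezoidal AUC_0→8.5 (sublingual tablet):
  [0→6]: (0.0+663.7)/2 × 6 = 1991.1
  [6→6.5]: (663.7+642.0)/2 × 0.5 = 326.425
  [6.5→8.5]: (642.0+543.8)/2 × 2 = 1185.8
  Sum = 3503.325 µg/L·h
sublingual tablet tail: 543.8/0.112 = 4855.357; AUC_ev,0→∞ = 3503.325 + 4855.357 = 8358.682 µg/L·h
F = (AUC_ev/D_ev)/(AUC_iv/D_iv) = (8358.682/50)/(15480.264/25) = 167.17364/619.21056 = 0.2700

F = 0.270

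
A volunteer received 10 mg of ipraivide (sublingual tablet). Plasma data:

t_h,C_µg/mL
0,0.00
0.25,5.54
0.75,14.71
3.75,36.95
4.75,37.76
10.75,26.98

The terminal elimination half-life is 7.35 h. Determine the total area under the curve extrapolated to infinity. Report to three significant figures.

Trapezoidal AUC_0→10.75:
  [0→0.25]: (0.00+5.54)/2 × 0.25 = 0.6925
  [0.25→0.75]: (5.54+14.71)/2 × 0.5 = 5.0625
  [0.75→3.75]: (14.71+36.95)/2 × 3 = 77.49
  [3.75→4.75]: (36.95+37.76)/2 × 1 = 37.355
  [4.75→10.75]: (37.76+26.98)/2 × 6 = 194.22
  Sum = 314.82 µg/mL·h
k_e = ln2 / t½ = 0.693147 / 7.35 = 0.0943 h^-1
Extrapolated tail: C_last / k_e = 26.98 / 0.0943 = 286.108
AUC_0→∞ = 314.82 + 286.108 = 600.928 µg/mL·h

AUC = 601 µg/mL·h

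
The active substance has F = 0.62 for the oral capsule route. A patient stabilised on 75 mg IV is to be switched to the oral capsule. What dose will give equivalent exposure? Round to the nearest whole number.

D_oral = 121 mg

For equal systemic exposure: F × D_ev = D_iv
D_ev = D_iv / F = 75 / 0.62 = 120.968 mg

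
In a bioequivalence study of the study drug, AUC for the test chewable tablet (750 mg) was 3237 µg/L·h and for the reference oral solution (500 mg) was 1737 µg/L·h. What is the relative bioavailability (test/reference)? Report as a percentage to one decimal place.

F_rel = 124.2%

F_rel = (AUC_test/D_test) / (AUC_ref/D_ref)
      = (3237/750) / (1737/500)
      = 4.316 / 3.474 = 1.2424 = 124.24%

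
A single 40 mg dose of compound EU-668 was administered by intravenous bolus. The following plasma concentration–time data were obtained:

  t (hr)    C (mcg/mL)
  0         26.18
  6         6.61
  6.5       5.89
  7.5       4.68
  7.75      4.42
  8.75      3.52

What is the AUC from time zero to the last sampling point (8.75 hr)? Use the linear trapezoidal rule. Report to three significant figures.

AUC = 112 mcg/mL·hr

Trapezoidal AUC_0→8.75:
  [0→6]: (26.18+6.61)/2 × 6 = 98.37
  [6→6.5]: (6.61+5.89)/2 × 0.5 = 3.125
  [6.5→7.5]: (5.89+4.68)/2 × 1 = 5.285
  [7.5→7.75]: (4.68+4.42)/2 × 0.25 = 1.1375
  [7.75→8.75]: (4.42+3.52)/2 × 1 = 3.97
  Sum = 111.8875 mcg/mL·hr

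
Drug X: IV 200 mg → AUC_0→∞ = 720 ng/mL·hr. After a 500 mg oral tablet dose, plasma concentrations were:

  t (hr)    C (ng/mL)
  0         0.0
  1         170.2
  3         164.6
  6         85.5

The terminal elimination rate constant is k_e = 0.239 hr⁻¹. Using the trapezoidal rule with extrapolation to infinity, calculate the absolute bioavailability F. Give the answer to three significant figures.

F = 0.640

Trapezoidal AUC_0→6 (oral tablet):
  [0→1]: (0.0+170.2)/2 × 1 = 85.1
  [1→3]: (170.2+164.6)/2 × 2 = 334.8
  [3→6]: (164.6+85.5)/2 × 3 = 375.15
  Sum = 795.05 ng/mL·hr
Tail: C_last/k_e = 85.5/0.239 = 357.741
AUC_0→∞ (oral tablet) = 795.05 + 357.741 = 1152.791 ng/mL·hr
F = (AUC_ev/D_ev)/(AUC_iv/D_iv) = (1152.791/500)/(720/200) = 2.305582/3.6 = 0.6404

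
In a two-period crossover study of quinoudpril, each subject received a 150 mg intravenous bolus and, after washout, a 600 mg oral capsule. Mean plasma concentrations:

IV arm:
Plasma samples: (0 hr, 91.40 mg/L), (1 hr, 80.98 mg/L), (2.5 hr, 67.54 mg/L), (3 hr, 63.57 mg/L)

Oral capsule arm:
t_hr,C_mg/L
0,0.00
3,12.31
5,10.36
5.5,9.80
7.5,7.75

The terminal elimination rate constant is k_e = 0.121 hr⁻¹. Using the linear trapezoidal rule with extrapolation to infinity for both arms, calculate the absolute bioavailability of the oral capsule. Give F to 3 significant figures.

Trapezoidal AUC_0→3 (IV):
  [0→1]: (91.40+80.98)/2 × 1 = 86.19
  [1→2.5]: (80.98+67.54)/2 × 1.5 = 111.39
  [2.5→3]: (67.54+63.57)/2 × 0.5 = 32.7775
  Sum = 230.3575 mg/L·hr
IV tail: 63.57/0.121 = 525.372; AUC_iv,0→∞ = 230.3575 + 525.372 = 755.7295 mg/L·hr
Trapezoidal AUC_0→7.5 (oral capsule):
  [0→3]: (0.00+12.31)/2 × 3 = 18.465
  [3→5]: (12.31+10.36)/2 × 2 = 22.67
  [5→5.5]: (10.36+9.80)/2 × 0.5 = 5.04
  [5.5→7.5]: (9.80+7.75)/2 × 2 = 17.55
  Sum = 63.725 mg/L·hr
oral capsule tail: 7.75/0.121 = 64.050; AUC_ev,0→∞ = 63.725 + 64.050 = 127.775 mg/L·hr
F = (AUC_ev/D_ev)/(AUC_iv/D_iv) = (127.775/600)/(755.7295/150) = 0.212958/5.0382 = 0.0423

F = 0.0423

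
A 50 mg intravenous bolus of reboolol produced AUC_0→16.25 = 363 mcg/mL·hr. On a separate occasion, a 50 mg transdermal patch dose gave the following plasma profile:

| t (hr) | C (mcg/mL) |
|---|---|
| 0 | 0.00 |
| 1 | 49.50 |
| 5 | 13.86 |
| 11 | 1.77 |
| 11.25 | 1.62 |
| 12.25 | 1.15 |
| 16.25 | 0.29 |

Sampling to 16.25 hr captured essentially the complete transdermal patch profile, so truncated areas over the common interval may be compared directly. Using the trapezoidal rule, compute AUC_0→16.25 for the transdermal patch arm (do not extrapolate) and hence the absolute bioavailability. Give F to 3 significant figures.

F = 0.559

Trapezoidal AUC_0→16.25 (transdermal patch):
  [0→1]: (0.00+49.50)/2 × 1 = 24.75
  [1→5]: (49.50+13.86)/2 × 4 = 126.72
  [5→11]: (13.86+1.77)/2 × 6 = 46.89
  [11→11.25]: (1.77+1.62)/2 × 0.25 = 0.42375
  [11.25→12.25]: (1.62+1.15)/2 × 1 = 1.385
  [12.25→16.25]: (1.15+0.29)/2 × 4 = 2.88
  Sum = 203.04875 mcg/mL·hr
F = (AUC_ev/D_ev)/(AUC_iv/D_iv) = (203.04875/50)/(363/50) = 4.060975/7.26 = 0.5594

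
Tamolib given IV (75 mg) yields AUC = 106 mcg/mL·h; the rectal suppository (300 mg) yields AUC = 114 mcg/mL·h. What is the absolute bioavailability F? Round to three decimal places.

F = 0.269

F = (AUC_ev / D_ev) / (AUC_iv / D_iv)
  = (114/300) / (106/75)
  = 0.38 / 1.41333 = 0.2689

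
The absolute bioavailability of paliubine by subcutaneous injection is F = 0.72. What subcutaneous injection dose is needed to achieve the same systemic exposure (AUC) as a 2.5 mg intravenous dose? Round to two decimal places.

For equal systemic exposure: F × D_ev = D_iv
D_ev = D_iv / F = 2.5 / 0.72 = 3.47222 mg

D_subcutaneous = 3.47 mg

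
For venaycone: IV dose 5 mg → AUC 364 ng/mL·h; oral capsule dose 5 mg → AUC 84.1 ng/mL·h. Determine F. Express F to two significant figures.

F = (AUC_ev / D_ev) / (AUC_iv / D_iv)
  = (84.1/5) / (364/5)
  = 16.82 / 72.8 = 0.2310

F = 0.23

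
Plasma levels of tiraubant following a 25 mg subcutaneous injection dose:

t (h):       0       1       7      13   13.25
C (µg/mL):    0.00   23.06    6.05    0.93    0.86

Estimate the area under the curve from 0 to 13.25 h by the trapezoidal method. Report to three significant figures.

Trapezoidal AUC_0→13.25:
  [0→1]: (0.00+23.06)/2 × 1 = 11.53
  [1→7]: (23.06+6.05)/2 × 6 = 87.33
  [7→13]: (6.05+0.93)/2 × 6 = 20.94
  [13→13.25]: (0.93+0.86)/2 × 0.25 = 0.22375
  Sum = 120.02375 µg/mL·h

AUC = 120 µg/mL·h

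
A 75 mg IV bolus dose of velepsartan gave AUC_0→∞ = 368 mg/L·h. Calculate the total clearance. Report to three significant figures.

CL = Dose_iv / AUC_0→∞
   = 75 / 368 = 0.203804 L/h

CL = 0.204 L/h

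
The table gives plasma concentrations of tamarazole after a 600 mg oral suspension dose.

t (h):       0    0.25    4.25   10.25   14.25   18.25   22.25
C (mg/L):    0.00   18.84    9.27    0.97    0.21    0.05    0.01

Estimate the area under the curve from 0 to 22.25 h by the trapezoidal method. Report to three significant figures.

AUC = 92.3 mg/L·h

Trapezoidal AUC_0→22.25:
  [0→0.25]: (0.00+18.84)/2 × 0.25 = 2.355
  [0.25→4.25]: (18.84+9.27)/2 × 4 = 56.22
  [4.25→10.25]: (9.27+0.97)/2 × 6 = 30.72
  [10.25→14.25]: (0.97+0.21)/2 × 4 = 2.36
  [14.25→18.25]: (0.21+0.05)/2 × 4 = 0.52
  [18.25→22.25]: (0.05+0.01)/2 × 4 = 0.12
  Sum = 92.295 mg/L·h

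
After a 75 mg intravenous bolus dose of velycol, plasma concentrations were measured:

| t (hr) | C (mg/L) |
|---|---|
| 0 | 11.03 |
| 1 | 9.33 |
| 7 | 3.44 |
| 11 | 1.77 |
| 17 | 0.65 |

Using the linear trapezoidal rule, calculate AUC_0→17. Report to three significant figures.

AUC = 66.2 mg/L·hr

Trapezoidal AUC_0→17:
  [0→1]: (11.03+9.33)/2 × 1 = 10.18
  [1→7]: (9.33+3.44)/2 × 6 = 38.31
  [7→11]: (3.44+1.77)/2 × 4 = 10.42
  [11→17]: (1.77+0.65)/2 × 6 = 7.26
  Sum = 66.17 mg/L·hr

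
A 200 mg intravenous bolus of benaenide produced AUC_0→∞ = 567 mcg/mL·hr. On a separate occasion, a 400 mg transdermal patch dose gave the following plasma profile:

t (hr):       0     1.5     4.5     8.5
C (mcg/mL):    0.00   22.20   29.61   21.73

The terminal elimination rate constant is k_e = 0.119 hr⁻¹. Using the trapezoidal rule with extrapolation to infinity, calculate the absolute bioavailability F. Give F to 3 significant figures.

F = 0.335

Trapezoidal AUC_0→8.5 (transdermal patch):
  [0→1.5]: (0.00+22.20)/2 × 1.5 = 16.65
  [1.5→4.5]: (22.20+29.61)/2 × 3 = 77.715
  [4.5→8.5]: (29.61+21.73)/2 × 4 = 102.68
  Sum = 197.045 mcg/mL·hr
Tail: C_last/k_e = 21.73/0.119 = 182.605
AUC_0→∞ (transdermal patch) = 197.045 + 182.605 = 379.65 mcg/mL·hr
F = (AUC_ev/D_ev)/(AUC_iv/D_iv) = (379.65/400)/(567/200) = 0.949125/2.835 = 0.3348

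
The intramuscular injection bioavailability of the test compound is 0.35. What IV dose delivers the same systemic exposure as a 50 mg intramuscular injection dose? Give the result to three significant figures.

D_iv = 17.5 mg

Systemic exposure from an extravascular dose = F × D_ev, so the equivalent IV dose is F × D_ev.
D_iv = F × D_ev = 0.35 × 50 = 17.5 mg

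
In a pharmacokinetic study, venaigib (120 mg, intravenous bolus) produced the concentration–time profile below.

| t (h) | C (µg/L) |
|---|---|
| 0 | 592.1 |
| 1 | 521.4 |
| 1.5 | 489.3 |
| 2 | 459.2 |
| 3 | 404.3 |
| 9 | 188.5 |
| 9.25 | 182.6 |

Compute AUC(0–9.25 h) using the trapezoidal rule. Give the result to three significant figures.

Trapezoidal AUC_0→9.25:
  [0→1]: (592.1+521.4)/2 × 1 = 556.75
  [1→1.5]: (521.4+489.3)/2 × 0.5 = 252.675
  [1.5→2]: (489.3+459.2)/2 × 0.5 = 237.125
  [2→3]: (459.2+404.3)/2 × 1 = 431.75
  [3→9]: (404.3+188.5)/2 × 6 = 1778.4
  [9→9.25]: (188.5+182.6)/2 × 0.25 = 46.3875
  Sum = 3303.0875 µg/L·h

AUC = 3300 µg/L·h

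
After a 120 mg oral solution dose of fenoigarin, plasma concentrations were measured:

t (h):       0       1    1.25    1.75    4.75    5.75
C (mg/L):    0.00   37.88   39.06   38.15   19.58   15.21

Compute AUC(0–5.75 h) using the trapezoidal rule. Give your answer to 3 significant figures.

Trapezoidal AUC_0→5.75:
  [0→1]: (0.00+37.88)/2 × 1 = 18.94
  [1→1.25]: (37.88+39.06)/2 × 0.25 = 9.6175
  [1.25→1.75]: (39.06+38.15)/2 × 0.5 = 19.3025
  [1.75→4.75]: (38.15+19.58)/2 × 3 = 86.595
  [4.75→5.75]: (19.58+15.21)/2 × 1 = 17.395
  Sum = 151.85 mg/L·h

AUC = 152 mg/L·h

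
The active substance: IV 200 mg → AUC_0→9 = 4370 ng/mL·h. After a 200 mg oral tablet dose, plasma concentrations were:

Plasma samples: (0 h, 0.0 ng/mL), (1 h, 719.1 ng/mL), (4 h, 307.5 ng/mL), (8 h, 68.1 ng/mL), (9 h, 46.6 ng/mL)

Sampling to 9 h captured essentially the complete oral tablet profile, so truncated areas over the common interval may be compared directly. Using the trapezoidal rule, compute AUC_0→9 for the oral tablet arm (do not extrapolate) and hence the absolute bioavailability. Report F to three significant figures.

Trapezoidal AUC_0→9 (oral tablet):
  [0→1]: (0.0+719.1)/2 × 1 = 359.55
  [1→4]: (719.1+307.5)/2 × 3 = 1539.9
  [4→8]: (307.5+68.1)/2 × 4 = 751.2
  [8→9]: (68.1+46.6)/2 × 1 = 57.35
  Sum = 2708.0 ng/mL·h
F = (AUC_ev/D_ev)/(AUC_iv/D_iv) = (2708.0/200)/(4370/200) = 13.54/21.85 = 0.6197

F = 0.620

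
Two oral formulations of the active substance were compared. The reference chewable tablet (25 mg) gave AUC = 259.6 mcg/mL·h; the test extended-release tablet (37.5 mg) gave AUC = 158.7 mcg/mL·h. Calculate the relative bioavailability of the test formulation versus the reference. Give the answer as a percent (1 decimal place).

F_rel = (AUC_test/D_test) / (AUC_ref/D_ref)
      = (158.7/37.5) / (259.6/25)
      = 4.232 / 10.384 = 0.4076 = 40.76%

F_rel = 40.8%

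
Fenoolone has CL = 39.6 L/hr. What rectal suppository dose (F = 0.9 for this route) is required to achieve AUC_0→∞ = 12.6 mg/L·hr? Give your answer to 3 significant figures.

Dose = 554 mg

Dose = CL × AUC_0→∞ / F
     = 39.6 × 12.6 / 0.9 = 554.4 mg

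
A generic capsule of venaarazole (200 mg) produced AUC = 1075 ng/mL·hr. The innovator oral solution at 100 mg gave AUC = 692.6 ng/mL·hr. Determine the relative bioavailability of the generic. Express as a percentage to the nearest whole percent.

F_rel = (AUC_test/D_test) / (AUC_ref/D_ref)
      = (1075/200) / (692.6/100)
      = 5.375 / 6.926 = 0.7761 = 77.61%

F_rel = 78%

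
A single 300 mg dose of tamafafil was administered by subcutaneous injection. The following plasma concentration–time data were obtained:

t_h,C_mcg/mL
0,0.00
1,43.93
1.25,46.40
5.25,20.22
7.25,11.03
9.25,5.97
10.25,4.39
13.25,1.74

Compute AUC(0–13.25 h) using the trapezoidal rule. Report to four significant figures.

Trapezoidal AUC_0→13.25:
  [0→1]: (0.00+43.93)/2 × 1 = 21.965
  [1→1.25]: (43.93+46.40)/2 × 0.25 = 11.29125
  [1.25→5.25]: (46.40+20.22)/2 × 4 = 133.24
  [5.25→7.25]: (20.22+11.03)/2 × 2 = 31.25
  [7.25→9.25]: (11.03+5.97)/2 × 2 = 17.0
  [9.25→10.25]: (5.97+4.39)/2 × 1 = 5.18
  [10.25→13.25]: (4.39+1.74)/2 × 3 = 9.195
  Sum = 229.12125 mcg/mL·h

AUC = 229.1 mcg/mL·h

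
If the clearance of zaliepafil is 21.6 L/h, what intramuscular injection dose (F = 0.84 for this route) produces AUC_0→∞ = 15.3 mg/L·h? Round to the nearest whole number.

Dose = 393 mg

Dose = CL × AUC_0→∞ / F
     = 21.6 × 15.3 / 0.84 = 393.429 mg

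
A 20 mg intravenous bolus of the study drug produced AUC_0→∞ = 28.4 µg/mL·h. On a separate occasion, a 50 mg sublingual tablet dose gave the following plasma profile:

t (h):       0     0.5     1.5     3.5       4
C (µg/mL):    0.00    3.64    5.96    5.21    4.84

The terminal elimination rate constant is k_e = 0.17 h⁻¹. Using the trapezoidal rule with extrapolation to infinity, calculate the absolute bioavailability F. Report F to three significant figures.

Trapezoidal AUC_0→4 (sublingual tablet):
  [0→0.5]: (0.00+3.64)/2 × 0.5 = 0.91
  [0.5→1.5]: (3.64+5.96)/2 × 1 = 4.8
  [1.5→3.5]: (5.96+5.21)/2 × 2 = 11.17
  [3.5→4]: (5.21+4.84)/2 × 0.5 = 2.5125
  Sum = 19.3925 µg/mL·h
Tail: C_last/k_e = 4.84/0.17 = 28.471
AUC_0→∞ (sublingual tablet) = 19.3925 + 28.471 = 47.8635 µg/mL·h
F = (AUC_ev/D_ev)/(AUC_iv/D_iv) = (47.8635/50)/(28.4/20) = 0.95727/1.42 = 0.6741

F = 0.674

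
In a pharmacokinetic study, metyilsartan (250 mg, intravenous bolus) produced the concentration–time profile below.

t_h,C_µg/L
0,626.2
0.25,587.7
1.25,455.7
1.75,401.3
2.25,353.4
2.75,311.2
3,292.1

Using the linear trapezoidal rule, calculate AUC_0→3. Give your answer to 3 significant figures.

Trapezoidal AUC_0→3:
  [0→0.25]: (626.2+587.7)/2 × 0.25 = 151.7375
  [0.25→1.25]: (587.7+455.7)/2 × 1 = 521.7
  [1.25→1.75]: (455.7+401.3)/2 × 0.5 = 214.25
  [1.75→2.25]: (401.3+353.4)/2 × 0.5 = 188.675
  [2.25→2.75]: (353.4+311.2)/2 × 0.5 = 166.15
  [2.75→3]: (311.2+292.1)/2 × 0.25 = 75.4125
  Sum = 1317.925 µg/L·h

AUC = 1320 µg/L·h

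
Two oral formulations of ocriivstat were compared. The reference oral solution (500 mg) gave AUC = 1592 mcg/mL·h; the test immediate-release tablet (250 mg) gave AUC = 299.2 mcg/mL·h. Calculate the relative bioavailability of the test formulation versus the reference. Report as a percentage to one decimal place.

F_rel = (AUC_test/D_test) / (AUC_ref/D_ref)
      = (299.2/250) / (1592/500)
      = 1.1968 / 3.184 = 0.3759 = 37.59%

F_rel = 37.6%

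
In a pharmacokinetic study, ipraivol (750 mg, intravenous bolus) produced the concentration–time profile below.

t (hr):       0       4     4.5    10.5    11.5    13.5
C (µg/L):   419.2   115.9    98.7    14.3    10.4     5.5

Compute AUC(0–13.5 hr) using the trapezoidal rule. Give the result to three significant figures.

AUC = 1490 µg/L·hr

Trapezoidal AUC_0→13.5:
  [0→4]: (419.2+115.9)/2 × 4 = 1070.2
  [4→4.5]: (115.9+98.7)/2 × 0.5 = 53.65
  [4.5→10.5]: (98.7+14.3)/2 × 6 = 339.0
  [10.5→11.5]: (14.3+10.4)/2 × 1 = 12.35
  [11.5→13.5]: (10.4+5.5)/2 × 2 = 15.9
  Sum = 1491.1 µg/L·hr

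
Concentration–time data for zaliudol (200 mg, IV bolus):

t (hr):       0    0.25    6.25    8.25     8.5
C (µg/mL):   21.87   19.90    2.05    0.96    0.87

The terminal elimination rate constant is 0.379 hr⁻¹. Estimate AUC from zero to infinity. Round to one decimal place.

Trapezoidal AUC_0→8.5:
  [0→0.25]: (21.87+19.90)/2 × 0.25 = 5.22125
  [0.25→6.25]: (19.90+2.05)/2 × 6 = 65.85
  [6.25→8.25]: (2.05+0.96)/2 × 2 = 3.01
  [8.25→8.5]: (0.96+0.87)/2 × 0.25 = 0.22875
  Sum = 74.31 µg/mL·hr
Extrapolated tail: C_last / k_e = 0.87 / 0.379 = 2.296
AUC_0→∞ = 74.31 + 2.296 = 76.606 µg/mL·hr

AUC = 76.6 µg/mL·hr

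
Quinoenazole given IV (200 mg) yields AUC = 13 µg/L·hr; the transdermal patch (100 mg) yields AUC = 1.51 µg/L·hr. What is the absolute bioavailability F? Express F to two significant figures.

F = (AUC_ev / D_ev) / (AUC_iv / D_iv)
  = (1.51/100) / (13/200)
  = 0.0151 / 0.065 = 0.2323

F = 0.23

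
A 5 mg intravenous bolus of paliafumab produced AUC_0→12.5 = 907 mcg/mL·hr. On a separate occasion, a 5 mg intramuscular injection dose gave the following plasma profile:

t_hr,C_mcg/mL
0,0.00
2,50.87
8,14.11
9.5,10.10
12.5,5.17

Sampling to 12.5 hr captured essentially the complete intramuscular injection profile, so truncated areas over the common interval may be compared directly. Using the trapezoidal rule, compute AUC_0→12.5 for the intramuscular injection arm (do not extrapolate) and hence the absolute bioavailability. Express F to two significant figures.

F = 0.32

Trapezoidal AUC_0→12.5 (intramuscular injection):
  [0→2]: (0.00+50.87)/2 × 2 = 50.87
  [2→8]: (50.87+14.11)/2 × 6 = 194.94
  [8→9.5]: (14.11+10.10)/2 × 1.5 = 18.1575
  [9.5→12.5]: (10.10+5.17)/2 × 3 = 22.905
  Sum = 286.8725 mcg/mL·hr
F = (AUC_ev/D_ev)/(AUC_iv/D_iv) = (286.8725/5)/(907/5) = 57.3745/181.4 = 0.3163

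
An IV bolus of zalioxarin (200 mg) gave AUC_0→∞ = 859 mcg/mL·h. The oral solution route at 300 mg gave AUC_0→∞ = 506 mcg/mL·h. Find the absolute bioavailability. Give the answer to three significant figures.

F = 0.393

F = (AUC_ev / D_ev) / (AUC_iv / D_iv)
  = (506/300) / (859/200)
  = 1.68667 / 4.295 = 0.3927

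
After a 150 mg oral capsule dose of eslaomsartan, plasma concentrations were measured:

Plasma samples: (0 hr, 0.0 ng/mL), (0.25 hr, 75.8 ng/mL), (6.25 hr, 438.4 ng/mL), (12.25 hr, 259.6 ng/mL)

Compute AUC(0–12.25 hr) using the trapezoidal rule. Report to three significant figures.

AUC = 3650 ng/mL·hr

Trapezoidal AUC_0→12.25:
  [0→0.25]: (0.0+75.8)/2 × 0.25 = 9.475
  [0.25→6.25]: (75.8+438.4)/2 × 6 = 1542.6
  [6.25→12.25]: (438.4+259.6)/2 × 6 = 2094.0
  Sum = 3646.075 ng/mL·hr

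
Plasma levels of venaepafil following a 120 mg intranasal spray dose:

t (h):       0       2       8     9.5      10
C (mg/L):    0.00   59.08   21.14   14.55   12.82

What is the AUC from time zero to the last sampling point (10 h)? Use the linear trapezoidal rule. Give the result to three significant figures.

AUC = 333 mg/L·h

Trapezoidal AUC_0→10:
  [0→2]: (0.00+59.08)/2 × 2 = 59.08
  [2→8]: (59.08+21.14)/2 × 6 = 240.66
  [8→9.5]: (21.14+14.55)/2 × 1.5 = 26.7675
  [9.5→10]: (14.55+12.82)/2 × 0.5 = 6.8425
  Sum = 333.35 mg/L·h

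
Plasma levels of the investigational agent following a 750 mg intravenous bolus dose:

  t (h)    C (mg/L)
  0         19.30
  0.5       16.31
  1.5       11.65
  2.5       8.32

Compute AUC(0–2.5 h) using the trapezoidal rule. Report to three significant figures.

Trapezoidal AUC_0→2.5:
  [0→0.5]: (19.30+16.31)/2 × 0.5 = 8.9025
  [0.5→1.5]: (16.31+11.65)/2 × 1 = 13.98
  [1.5→2.5]: (11.65+8.32)/2 × 1 = 9.985
  Sum = 32.8675 mg/L·h

AUC = 32.9 mg/L·h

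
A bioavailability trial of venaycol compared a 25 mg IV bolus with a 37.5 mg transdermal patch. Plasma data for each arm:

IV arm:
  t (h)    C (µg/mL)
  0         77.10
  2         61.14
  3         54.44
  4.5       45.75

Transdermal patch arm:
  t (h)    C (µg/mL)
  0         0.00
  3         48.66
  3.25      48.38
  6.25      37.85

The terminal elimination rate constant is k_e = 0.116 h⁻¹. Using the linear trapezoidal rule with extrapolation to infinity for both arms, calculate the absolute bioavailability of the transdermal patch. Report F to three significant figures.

Trapezoidal AUC_0→4.5 (IV):
  [0→2]: (77.10+61.14)/2 × 2 = 138.24
  [2→3]: (61.14+54.44)/2 × 1 = 57.79
  [3→4.5]: (54.44+45.75)/2 × 1.5 = 75.1425
  Sum = 271.1725 µg/mL·h
IV tail: 45.75/0.116 = 394.397; AUC_iv,0→∞ = 271.1725 + 394.397 = 665.5695 µg/mL·h
Trapezoidal AUC_0→6.25 (transdermal patch):
  [0→3]: (0.00+48.66)/2 × 3 = 72.99
  [3→3.25]: (48.66+48.38)/2 × 0.25 = 12.13
  [3.25→6.25]: (48.38+37.85)/2 × 3 = 129.345
  Sum = 214.465 µg/mL·h
transdermal patch tail: 37.85/0.116 = 326.293; AUC_ev,0→∞ = 214.465 + 326.293 = 540.758 µg/mL·h
F = (AUC_ev/D_ev)/(AUC_iv/D_iv) = (540.758/37.5)/(665.5695/25) = 14.4202/26.62278 = 0.5416

F = 0.542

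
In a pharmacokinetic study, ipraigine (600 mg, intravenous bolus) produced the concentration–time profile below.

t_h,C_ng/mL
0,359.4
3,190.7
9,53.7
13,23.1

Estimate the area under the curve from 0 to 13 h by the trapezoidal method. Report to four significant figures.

Trapezoidal AUC_0→13:
  [0→3]: (359.4+190.7)/2 × 3 = 825.15
  [3→9]: (190.7+53.7)/2 × 6 = 733.2
  [9→13]: (53.7+23.1)/2 × 4 = 153.6
  Sum = 1711.95 ng/mL·h

AUC = 1712 ng/mL·h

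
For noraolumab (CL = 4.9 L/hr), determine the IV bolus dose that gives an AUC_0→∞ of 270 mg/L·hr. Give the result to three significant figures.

Dose_iv = CL × AUC_0→∞
     = 4.9 × 270 = 1323 mg

Dose = 1320 mg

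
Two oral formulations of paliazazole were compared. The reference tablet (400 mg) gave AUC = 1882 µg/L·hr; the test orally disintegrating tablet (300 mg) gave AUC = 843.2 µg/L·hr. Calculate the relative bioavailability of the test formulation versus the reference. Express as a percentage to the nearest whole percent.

F_rel = (AUC_test/D_test) / (AUC_ref/D_ref)
      = (843.2/300) / (1882/400)
      = 2.81067 / 4.705 = 0.5974 = 59.74%

F_rel = 60%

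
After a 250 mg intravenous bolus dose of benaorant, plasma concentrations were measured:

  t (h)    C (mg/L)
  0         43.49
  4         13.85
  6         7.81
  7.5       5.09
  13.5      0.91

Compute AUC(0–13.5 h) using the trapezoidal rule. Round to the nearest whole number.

Trapezoidal AUC_0→13.5:
  [0→4]: (43.49+13.85)/2 × 4 = 114.68
  [4→6]: (13.85+7.81)/2 × 2 = 21.66
  [6→7.5]: (7.81+5.09)/2 × 1.5 = 9.675
  [7.5→13.5]: (5.09+0.91)/2 × 6 = 18.0
  Sum = 164.015 mg/L·h

AUC = 164 mg/L·h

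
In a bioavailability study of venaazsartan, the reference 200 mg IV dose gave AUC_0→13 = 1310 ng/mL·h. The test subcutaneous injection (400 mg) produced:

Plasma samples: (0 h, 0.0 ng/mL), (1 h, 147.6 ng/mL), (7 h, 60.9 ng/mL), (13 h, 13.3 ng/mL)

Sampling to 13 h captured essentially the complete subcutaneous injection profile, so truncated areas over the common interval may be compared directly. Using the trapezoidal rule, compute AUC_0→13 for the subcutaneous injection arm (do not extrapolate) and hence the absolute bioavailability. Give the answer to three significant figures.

Trapezoidal AUC_0→13 (subcutaneous injection):
  [0→1]: (0.0+147.6)/2 × 1 = 73.8
  [1→7]: (147.6+60.9)/2 × 6 = 625.5
  [7→13]: (60.9+13.3)/2 × 6 = 222.6
  Sum = 921.9 ng/mL·h
F = (AUC_ev/D_ev)/(AUC_iv/D_iv) = (921.9/400)/(1310/200) = 2.30475/6.55 = 0.3519

F = 0.352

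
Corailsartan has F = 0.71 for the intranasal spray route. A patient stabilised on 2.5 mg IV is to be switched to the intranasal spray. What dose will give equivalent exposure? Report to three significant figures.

For equal systemic exposure: F × D_ev = D_iv
D_ev = D_iv / F = 2.5 / 0.71 = 3.52113 mg

D_intranasal = 3.52 mg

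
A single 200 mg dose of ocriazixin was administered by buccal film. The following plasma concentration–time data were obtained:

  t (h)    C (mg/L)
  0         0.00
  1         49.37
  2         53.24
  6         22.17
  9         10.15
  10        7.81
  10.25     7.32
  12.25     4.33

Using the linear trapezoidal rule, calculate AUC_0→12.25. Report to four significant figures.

Trapezoidal AUC_0→12.25:
  [0→1]: (0.00+49.37)/2 × 1 = 24.685
  [1→2]: (49.37+53.24)/2 × 1 = 51.305
  [2→6]: (53.24+22.17)/2 × 4 = 150.82
  [6→9]: (22.17+10.15)/2 × 3 = 48.48
  [9→10]: (10.15+7.81)/2 × 1 = 8.98
  [10→10.25]: (7.81+7.32)/2 × 0.25 = 1.89125
  [10.25→12.25]: (7.32+4.33)/2 × 2 = 11.65
  Sum = 297.81125 mg/L·h

AUC = 297.8 mg/L·h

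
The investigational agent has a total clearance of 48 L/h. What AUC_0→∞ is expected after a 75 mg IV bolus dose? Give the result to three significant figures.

AUC_0→∞ = Dose_iv / CL
        = 75 / 48 = 1.5625 mg/L·h

AUC = 1.56 mg/L·h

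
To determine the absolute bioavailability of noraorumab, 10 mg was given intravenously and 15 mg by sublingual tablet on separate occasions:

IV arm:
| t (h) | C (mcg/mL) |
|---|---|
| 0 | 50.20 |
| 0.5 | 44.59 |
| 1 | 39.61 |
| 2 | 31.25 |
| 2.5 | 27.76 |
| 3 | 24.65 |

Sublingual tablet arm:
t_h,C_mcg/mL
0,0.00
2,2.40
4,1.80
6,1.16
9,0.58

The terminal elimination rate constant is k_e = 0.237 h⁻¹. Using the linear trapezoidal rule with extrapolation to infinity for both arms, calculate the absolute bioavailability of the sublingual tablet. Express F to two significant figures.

F = 0.046

Trapezoidal AUC_0→3 (IV):
  [0→0.5]: (50.20+44.59)/2 × 0.5 = 23.6975
  [0.5→1]: (44.59+39.61)/2 × 0.5 = 21.05
  [1→2]: (39.61+31.25)/2 × 1 = 35.43
  [2→2.5]: (31.25+27.76)/2 × 0.5 = 14.7525
  [2.5→3]: (27.76+24.65)/2 × 0.5 = 13.1025
  Sum = 108.0325 mcg/mL·h
IV tail: 24.65/0.237 = 104.008; AUC_iv,0→∞ = 108.0325 + 104.008 = 212.0405 mcg/mL·h
Trapezoidal AUC_0→9 (sublingual tablet):
  [0→2]: (0.00+2.40)/2 × 2 = 2.4
  [2→4]: (2.40+1.80)/2 × 2 = 4.2
  [4→6]: (1.80+1.16)/2 × 2 = 2.96
  [6→9]: (1.16+0.58)/2 × 3 = 2.61
  Sum = 12.17 mcg/mL·h
sublingual tablet tail: 0.58/0.237 = 2.447; AUC_ev,0→∞ = 12.17 + 2.447 = 14.617 mcg/mL·h
F = (AUC_ev/D_ev)/(AUC_iv/D_iv) = (14.617/15)/(212.0405/10) = 0.974467/21.20405 = 0.0460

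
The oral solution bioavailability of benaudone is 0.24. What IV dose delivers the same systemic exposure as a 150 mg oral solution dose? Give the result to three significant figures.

D_iv = 36.0 mg

Systemic exposure from an extravascular dose = F × D_ev, so the equivalent IV dose is F × D_ev.
D_iv = F × D_ev = 0.24 × 150 = 36 mg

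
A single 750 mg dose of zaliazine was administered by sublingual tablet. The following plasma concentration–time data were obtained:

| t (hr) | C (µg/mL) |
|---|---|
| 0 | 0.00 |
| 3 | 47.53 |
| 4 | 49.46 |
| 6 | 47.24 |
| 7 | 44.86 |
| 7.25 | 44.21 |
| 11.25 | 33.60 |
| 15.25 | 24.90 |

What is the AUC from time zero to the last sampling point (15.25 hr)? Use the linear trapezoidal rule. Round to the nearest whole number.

Trapezoidal AUC_0→15.25:
  [0→3]: (0.00+47.53)/2 × 3 = 71.295
  [3→4]: (47.53+49.46)/2 × 1 = 48.495
  [4→6]: (49.46+47.24)/2 × 2 = 96.7
  [6→7]: (47.24+44.86)/2 × 1 = 46.05
  [7→7.25]: (44.86+44.21)/2 × 0.25 = 11.13375
  [7.25→11.25]: (44.21+33.60)/2 × 4 = 155.62
  [11.25→15.25]: (33.60+24.90)/2 × 4 = 117.0
  Sum = 546.29375 µg/mL·hr

AUC = 546 µg/mL·hr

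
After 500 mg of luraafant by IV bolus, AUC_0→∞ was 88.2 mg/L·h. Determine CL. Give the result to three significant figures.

CL = 5.67 L/h

CL = Dose_iv / AUC_0→∞
   = 500 / 88.2 = 5.66893 L/h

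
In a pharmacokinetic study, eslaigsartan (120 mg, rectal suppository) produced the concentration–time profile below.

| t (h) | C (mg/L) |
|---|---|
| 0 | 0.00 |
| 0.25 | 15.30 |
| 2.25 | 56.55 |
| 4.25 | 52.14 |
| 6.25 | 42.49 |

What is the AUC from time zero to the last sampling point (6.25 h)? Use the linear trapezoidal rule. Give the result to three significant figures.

Trapezoidal AUC_0→6.25:
  [0→0.25]: (0.00+15.30)/2 × 0.25 = 1.9125
  [0.25→2.25]: (15.30+56.55)/2 × 2 = 71.85
  [2.25→4.25]: (56.55+52.14)/2 × 2 = 108.69
  [4.25→6.25]: (52.14+42.49)/2 × 2 = 94.63
  Sum = 277.0825 mg/L·h

AUC = 277 mg/L·h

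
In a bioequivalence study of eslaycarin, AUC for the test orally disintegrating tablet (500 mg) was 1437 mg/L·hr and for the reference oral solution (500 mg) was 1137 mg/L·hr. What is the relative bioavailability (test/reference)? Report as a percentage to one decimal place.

F_rel = (AUC_test/D_test) / (AUC_ref/D_ref)
      = (1437/500) / (1137/500)
      = 2.874 / 2.274 = 1.2639 = 126.39%

F_rel = 126.4%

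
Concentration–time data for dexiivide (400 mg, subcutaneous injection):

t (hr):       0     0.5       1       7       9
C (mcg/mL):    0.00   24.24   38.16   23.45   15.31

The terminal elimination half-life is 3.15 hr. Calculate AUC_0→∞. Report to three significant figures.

Trapezoidal AUC_0→9:
  [0→0.5]: (0.00+24.24)/2 × 0.5 = 6.06
  [0.5→1]: (24.24+38.16)/2 × 0.5 = 15.6
  [1→7]: (38.16+23.45)/2 × 6 = 184.83
  [7→9]: (23.45+15.31)/2 × 2 = 38.76
  Sum = 245.25 mcg/mL·hr
k_e = ln2 / t½ = 0.693147 / 3.15 = 0.2200 hr^-1
Extrapolated tail: C_last / k_e = 15.31 / 0.22 = 69.591
AUC_0→∞ = 245.25 + 69.591 = 314.841 mcg/mL·hr

AUC = 315 mcg/mL·hr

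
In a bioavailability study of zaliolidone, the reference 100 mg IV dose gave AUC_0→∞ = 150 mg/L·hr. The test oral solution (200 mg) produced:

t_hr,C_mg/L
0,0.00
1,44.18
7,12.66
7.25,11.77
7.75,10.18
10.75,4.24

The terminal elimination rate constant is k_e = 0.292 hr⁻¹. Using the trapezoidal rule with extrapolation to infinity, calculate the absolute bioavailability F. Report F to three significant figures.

Trapezoidal AUC_0→10.75 (oral solution):
  [0→1]: (0.00+44.18)/2 × 1 = 22.09
  [1→7]: (44.18+12.66)/2 × 6 = 170.52
  [7→7.25]: (12.66+11.77)/2 × 0.25 = 3.05375
  [7.25→7.75]: (11.77+10.18)/2 × 0.5 = 5.4875
  [7.75→10.75]: (10.18+4.24)/2 × 3 = 21.63
  Sum = 222.78125 mg/L·hr
Tail: C_last/k_e = 4.24/0.292 = 14.521
AUC_0→∞ (oral solution) = 222.78125 + 14.521 = 237.30225 mg/L·hr
F = (AUC_ev/D_ev)/(AUC_iv/D_iv) = (237.30225/200)/(150/100) = 1.18651/1.5 = 0.7910

F = 0.791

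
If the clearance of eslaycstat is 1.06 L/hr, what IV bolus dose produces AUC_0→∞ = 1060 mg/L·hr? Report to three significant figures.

Dose = 1120 mg

Dose_iv = CL × AUC_0→∞
     = 1.06 × 1060 = 1123.6 mg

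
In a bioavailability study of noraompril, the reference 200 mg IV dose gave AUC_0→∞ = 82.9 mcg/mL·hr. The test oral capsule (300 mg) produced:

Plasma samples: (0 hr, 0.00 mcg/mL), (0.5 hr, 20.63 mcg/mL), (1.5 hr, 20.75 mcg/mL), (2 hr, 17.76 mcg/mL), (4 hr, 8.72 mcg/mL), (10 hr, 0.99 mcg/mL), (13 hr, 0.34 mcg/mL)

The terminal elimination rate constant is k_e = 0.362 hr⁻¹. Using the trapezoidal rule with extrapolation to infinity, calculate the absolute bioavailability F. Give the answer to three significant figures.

F = 0.756

Trapezoidal AUC_0→13 (oral capsule):
  [0→0.5]: (0.00+20.63)/2 × 0.5 = 5.1575
  [0.5→1.5]: (20.63+20.75)/2 × 1 = 20.69
  [1.5→2]: (20.75+17.76)/2 × 0.5 = 9.6275
  [2→4]: (17.76+8.72)/2 × 2 = 26.48
  [4→10]: (8.72+0.99)/2 × 6 = 29.13
  [10→13]: (0.99+0.34)/2 × 3 = 1.995
  Sum = 93.08 mcg/mL·hr
Tail: C_last/k_e = 0.34/0.362 = 0.939
AUC_0→∞ (oral capsule) = 93.08 + 0.939 = 94.019 mcg/mL·hr
F = (AUC_ev/D_ev)/(AUC_iv/D_iv) = (94.019/300)/(82.9/200) = 0.313397/0.4145 = 0.7561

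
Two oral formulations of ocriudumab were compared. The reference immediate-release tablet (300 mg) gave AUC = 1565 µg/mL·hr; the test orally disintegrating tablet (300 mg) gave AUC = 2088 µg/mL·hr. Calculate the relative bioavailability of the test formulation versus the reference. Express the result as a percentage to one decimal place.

F_rel = (AUC_test/D_test) / (AUC_ref/D_ref)
      = (2088/300) / (1565/300)
      = 6.96 / 5.21667 = 1.3342 = 133.42%

F_rel = 133.4%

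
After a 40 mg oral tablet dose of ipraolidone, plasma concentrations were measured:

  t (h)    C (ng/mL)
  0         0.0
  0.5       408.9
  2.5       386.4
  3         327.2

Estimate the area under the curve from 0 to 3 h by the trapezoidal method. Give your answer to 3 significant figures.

AUC = 1080 ng/mL·h

Trapezoidal AUC_0→3:
  [0→0.5]: (0.0+408.9)/2 × 0.5 = 102.225
  [0.5→2.5]: (408.9+386.4)/2 × 2 = 795.3
  [2.5→3]: (386.4+327.2)/2 × 0.5 = 178.4
  Sum = 1075.925 ng/mL·h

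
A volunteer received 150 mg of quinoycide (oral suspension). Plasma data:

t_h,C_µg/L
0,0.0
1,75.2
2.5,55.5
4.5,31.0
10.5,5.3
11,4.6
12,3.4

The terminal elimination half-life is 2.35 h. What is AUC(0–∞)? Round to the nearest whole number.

AUC = 349 µg/L·h

Trapezoidal AUC_0→12:
  [0→1]: (0.0+75.2)/2 × 1 = 37.6
  [1→2.5]: (75.2+55.5)/2 × 1.5 = 98.025
  [2.5→4.5]: (55.5+31.0)/2 × 2 = 86.5
  [4.5→10.5]: (31.0+5.3)/2 × 6 = 108.9
  [10.5→11]: (5.3+4.6)/2 × 0.5 = 2.475
  [11→12]: (4.6+3.4)/2 × 1 = 4.0
  Sum = 337.5 µg/L·h
k_e = ln2 / t½ = 0.693147 / 2.35 = 0.2950 h^-1
Extrapolated tail: C_last / k_e = 3.4 / 0.295 = 11.525
AUC_0→∞ = 337.5 + 11.525 = 349.025 µg/L·h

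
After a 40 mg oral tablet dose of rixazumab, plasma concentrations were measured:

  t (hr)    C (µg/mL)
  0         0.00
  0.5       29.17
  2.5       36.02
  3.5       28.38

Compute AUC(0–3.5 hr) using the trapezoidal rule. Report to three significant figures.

Trapezoidal AUC_0→3.5:
  [0→0.5]: (0.00+29.17)/2 × 0.5 = 7.2925
  [0.5→2.5]: (29.17+36.02)/2 × 2 = 65.19
  [2.5→3.5]: (36.02+28.38)/2 × 1 = 32.2
  Sum = 104.6825 µg/mL·hr

AUC = 105 µg/mL·hr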